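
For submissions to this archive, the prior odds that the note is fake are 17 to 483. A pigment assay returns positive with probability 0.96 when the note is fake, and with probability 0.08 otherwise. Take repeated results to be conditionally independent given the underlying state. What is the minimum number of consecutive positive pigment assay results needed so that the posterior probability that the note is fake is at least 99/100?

4

Prior odds = 17/483.
Likelihood ratio of a positive result = 0.96/0.08 = 12.
Target odds: 0.99 ÷ 0.01 = 99.
Need (17/483) × 12ⁿ ≥ 99, i.e. 12ⁿ ≥ 47817/17.
12³ = 1728 falls short of 47817/17 but 12⁴ = 20736 reaches it, so n = 4.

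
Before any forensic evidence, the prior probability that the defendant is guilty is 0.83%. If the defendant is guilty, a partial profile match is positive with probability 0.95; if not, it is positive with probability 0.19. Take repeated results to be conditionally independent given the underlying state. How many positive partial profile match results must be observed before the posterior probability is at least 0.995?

Prior odds: 0.0083 ÷ 0.9917 = 83/9917.
Likelihood ratio of a positive = 0.95/0.19 = 5.
Target odds: 0.995 ÷ 0.005 = 199.
Need (83/9917) × 5ⁿ ≥ 199, i.e. 5ⁿ ≥ 1973483/83.
5⁶ = 15625 falls short of 1973483/83 but 5⁷ = 78125 reaches it, so n = 7.

7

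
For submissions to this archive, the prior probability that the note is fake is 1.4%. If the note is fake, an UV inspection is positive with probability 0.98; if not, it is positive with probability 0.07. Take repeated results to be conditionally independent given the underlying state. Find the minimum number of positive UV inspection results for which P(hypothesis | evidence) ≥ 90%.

Prior odds = 0.014/0.986 = 7/493.
Likelihood ratio of a positive = 0.98/0.07 = 14.
Target posterior odds = 0.9/0.1 = 9.
Need (7/493) × 14ⁿ ≥ 9, i.e. 14ⁿ ≥ 4437/7.
14² = 196 falls short of 4437/7 but 14³ = 2744 reaches it, so n = 3.

3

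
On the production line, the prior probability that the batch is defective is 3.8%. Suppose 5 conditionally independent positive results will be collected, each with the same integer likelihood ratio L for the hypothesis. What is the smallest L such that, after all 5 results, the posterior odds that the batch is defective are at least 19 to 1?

Prior odds = 0.038/0.962 = 19/481.
Target odds = 19.
Need L⁵ ≥ 19 ÷ (19/481) = 481.
3⁵ = 243 < 481 ≤ 1024 = 4⁵, so L = 4.

4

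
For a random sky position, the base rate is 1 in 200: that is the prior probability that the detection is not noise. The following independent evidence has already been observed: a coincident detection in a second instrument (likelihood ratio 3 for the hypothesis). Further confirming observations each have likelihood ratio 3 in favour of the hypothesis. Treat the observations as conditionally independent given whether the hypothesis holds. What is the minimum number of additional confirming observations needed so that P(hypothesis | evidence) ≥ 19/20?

Prior odds = 0.005/0.995 = 1/199.
Bayes factor of the evidence already in hand = 3.
Odds after that evidence = (1/199) × 3 = 3/199.
Target odds = 0.95/0.05 = 19.
Need 3ⁿ ≥ 19 ÷ (3/199) = 3781/3.
3⁶ = 729 falls short of 3781/3 but 3⁷ = 2187 reaches it, so n = 7.

7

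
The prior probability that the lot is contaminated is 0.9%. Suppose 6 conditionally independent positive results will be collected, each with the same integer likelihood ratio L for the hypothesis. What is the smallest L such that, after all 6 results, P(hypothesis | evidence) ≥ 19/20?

Prior odds = 0.009/0.991 = 9/991.
Target odds = 0.95/0.05 = 19.
Need L⁶ ≥ 19 ÷ (9/991) = 18829/9.
3⁶ = 729 < 18829/9 ≤ 4096 = 4⁶, so L = 4.

4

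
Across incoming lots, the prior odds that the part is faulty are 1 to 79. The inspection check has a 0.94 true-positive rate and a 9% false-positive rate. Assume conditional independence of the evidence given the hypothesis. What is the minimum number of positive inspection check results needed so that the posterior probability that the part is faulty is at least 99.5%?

5

Prior odds = 1/79.
Likelihood ratio of a positive result = 0.94/0.09 = 94/9.
Target odds: 0.995 ÷ 0.005 = 199.
Require (94/9)ⁿ ≥ 199 ÷ (1/79) = 15721.
(94/9)⁴ = 78074896/6561 falls short of 15721 but (94/9)⁵ ≈124287 reaches it, so n = 5.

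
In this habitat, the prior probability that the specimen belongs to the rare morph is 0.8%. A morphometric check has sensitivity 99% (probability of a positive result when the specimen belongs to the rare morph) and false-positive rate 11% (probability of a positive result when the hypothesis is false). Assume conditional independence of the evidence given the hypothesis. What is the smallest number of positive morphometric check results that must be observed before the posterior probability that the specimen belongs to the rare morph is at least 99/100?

Prior odds: 0.008 ÷ 0.992 = 1/124.
Likelihood ratio of a positive result = 0.99/0.11 = 9.
Target posterior odds = 0.99/0.01 = 99.
Require 9ⁿ ≥ 99 ÷ (1/124) = 12276.
9⁴ = 6561 falls short of 12276 but 9⁵ = 59049 reaches it, so n = 5.

5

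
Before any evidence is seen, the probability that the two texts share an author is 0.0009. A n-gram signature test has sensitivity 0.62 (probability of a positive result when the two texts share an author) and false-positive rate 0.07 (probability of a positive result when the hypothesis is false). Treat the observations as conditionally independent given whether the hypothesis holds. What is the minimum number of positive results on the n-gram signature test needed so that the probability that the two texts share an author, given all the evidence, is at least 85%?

Prior odds = 0.0009/0.9991 = 9/9991.
Likelihood ratio of a positive result = 0.62/0.07 = 62/7.
Target odds: 0.85 ÷ 0.15 = 17/3.
Require (62/7)ⁿ ≥ 17/3 ÷ (9/9991) = 169847/27.
(62/7)⁴ = 14776336/2401 falls short of 169847/27 but (62/7)⁵ = 916132832/16807 reaches it, so n = 5.

5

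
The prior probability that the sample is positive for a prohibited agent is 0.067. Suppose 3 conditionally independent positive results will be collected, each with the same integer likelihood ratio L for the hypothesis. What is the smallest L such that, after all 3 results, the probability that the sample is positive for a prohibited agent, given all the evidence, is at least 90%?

6

Prior odds = 0.067/0.933 = 67/933.
Target odds = 0.9/0.1 = 9.
Need L³ ≥ 9 ÷ (67/933) = 8397/67.
5³ = 125 < 8397/67 ≤ 216 = 6³, so L = 6.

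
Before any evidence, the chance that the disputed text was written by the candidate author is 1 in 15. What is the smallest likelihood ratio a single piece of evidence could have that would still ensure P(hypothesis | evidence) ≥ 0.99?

Prior odds = (1/15)/(14/15) = 1/14.
Target odds = 0.99/0.01 = 99.
Required Bayes factor = 99 ÷ (1/14) = 1386.

1386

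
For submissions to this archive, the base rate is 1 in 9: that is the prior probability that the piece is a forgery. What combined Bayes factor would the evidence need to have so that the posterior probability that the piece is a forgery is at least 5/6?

Prior odds = (1/9)/(8/9) = 0.125.
Target odds = (5/6)/(1/6) = 5.
Required Bayes factor = 5 ÷ 0.125 = 40.

40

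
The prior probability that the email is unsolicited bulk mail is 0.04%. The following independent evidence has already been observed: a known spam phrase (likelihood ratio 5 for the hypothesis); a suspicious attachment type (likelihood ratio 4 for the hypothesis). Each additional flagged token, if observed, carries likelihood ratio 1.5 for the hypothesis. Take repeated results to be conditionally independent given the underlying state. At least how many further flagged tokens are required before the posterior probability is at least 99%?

24

Prior odds = 0.0004/0.9996 = 1/2499.
Combined Bayes factor of the evidence already in hand = 5 × 4 = 20.
Odds after that evidence = (1/2499) × 20 = 20/2499.
Target odds = 0.99/0.01 = 99.
Need 1.5ⁿ ≥ 99 ÷ (20/2499) = 12370.05.
1.5²³ ≈11222.7 falls short of 12370.05 but 1.5²⁴ ≈16834.1 reaches it, so n = 24.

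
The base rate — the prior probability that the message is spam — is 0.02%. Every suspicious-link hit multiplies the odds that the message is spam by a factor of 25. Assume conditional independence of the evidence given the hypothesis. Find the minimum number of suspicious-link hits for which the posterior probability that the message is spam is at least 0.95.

Prior odds: 0.0002 ÷ 0.9998 = 1/4999.
Likelihood ratio per suspicious-link hit = 25.
Target odds: 0.95 ÷ 0.05 = 19.
Require 25ⁿ ≥ 19 ÷ (1/4999) = 94981.
25³ = 15625 falls short of 94981 but 25⁴ = 390625 reaches it, so n = 4.

4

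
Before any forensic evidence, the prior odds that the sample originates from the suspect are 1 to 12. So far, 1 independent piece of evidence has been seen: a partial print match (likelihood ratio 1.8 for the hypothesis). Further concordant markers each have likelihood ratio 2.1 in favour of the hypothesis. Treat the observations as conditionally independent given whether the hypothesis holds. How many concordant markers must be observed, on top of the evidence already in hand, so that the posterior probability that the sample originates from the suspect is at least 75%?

Prior odds = 1/12.
Bayes factor of the evidence already in hand = 1.8.
Odds after that evidence = (1/12) × 1.8 = 0.15.
Target odds = 0.75/0.25 = 3.
Need 2.1ⁿ ≥ 3 ÷ 0.15 = 20.
2.1⁴ = 19.4481 falls short of 20 but 2.1⁵ = 4084101/100000 reaches it, so n = 5.

5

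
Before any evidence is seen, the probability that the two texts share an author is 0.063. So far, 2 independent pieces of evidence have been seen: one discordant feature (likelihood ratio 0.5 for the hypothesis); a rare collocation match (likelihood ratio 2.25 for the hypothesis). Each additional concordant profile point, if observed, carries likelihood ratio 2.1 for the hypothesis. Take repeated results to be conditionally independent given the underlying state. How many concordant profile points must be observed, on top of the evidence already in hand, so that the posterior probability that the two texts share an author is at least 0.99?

10

Prior odds = 0.063/0.937 = 63/937.
Combined Bayes factor of the evidence already in hand = 0.5 × 2.25 = 1.125.
Odds after that evidence = (63/937) × 1.125 = 567/7496.
Target odds = 0.99/0.01 = 99.
Need 2.1ⁿ ≥ 99 ÷ (567/7496) = 82456/63.
2.1⁹ ≈794.28 falls short of 82456/63 but 2.1¹⁰ ≈1667.99 reaches it, so n = 10.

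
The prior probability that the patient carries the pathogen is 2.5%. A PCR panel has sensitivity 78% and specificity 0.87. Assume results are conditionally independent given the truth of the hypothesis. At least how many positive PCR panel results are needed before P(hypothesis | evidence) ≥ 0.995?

5

Prior odds = 0.025/0.975 = 1/39.
False-positive rate = 1 − 0.87 = 0.13; likelihood ratio of a positive = 0.78/0.13 = 6.
Target posterior odds = 0.995/0.005 = 199.
Require 6ⁿ ≥ 199 ÷ (1/39) = 7761.
6⁴ = 1296 falls short of 7761 but 6⁵ = 7776 reaches it, so n = 5.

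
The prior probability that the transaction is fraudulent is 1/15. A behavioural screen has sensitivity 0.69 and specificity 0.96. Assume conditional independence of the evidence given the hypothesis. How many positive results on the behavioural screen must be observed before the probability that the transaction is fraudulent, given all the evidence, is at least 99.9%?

Prior odds = (1/15)/(14/15) = 1/14.
False-positive rate = 1 − 0.96 = 0.04; likelihood ratio of a positive = 0.69/0.04 = 17.25.
Target odds: 0.999 ÷ 0.001 = 999.
Require 17.25ⁿ ≥ 999 ÷ (1/14) = 13986.
17.25³ = 5132.953125 falls short of 13986 but 17.25⁴ = 22667121/256 reaches it, so n = 4.

4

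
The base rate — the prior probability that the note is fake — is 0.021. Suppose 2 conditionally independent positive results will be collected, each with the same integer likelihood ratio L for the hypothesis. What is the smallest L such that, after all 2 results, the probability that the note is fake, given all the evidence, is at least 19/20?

Prior odds = 0.021/0.979 = 21/979.
Target odds = 0.95/0.05 = 19.
Need L² ≥ 19 ÷ (21/979) = 18601/21.
29² = 841 < 18601/21 ≤ 900 = 30², so L = 30.

30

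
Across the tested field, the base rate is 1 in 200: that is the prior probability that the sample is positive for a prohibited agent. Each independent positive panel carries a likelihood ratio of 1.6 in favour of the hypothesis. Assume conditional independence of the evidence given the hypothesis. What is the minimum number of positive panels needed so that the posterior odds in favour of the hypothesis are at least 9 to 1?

16

Prior odds: 0.005 ÷ 0.995 = 1/199.
Likelihood ratio per positive panel = 1.6.
Target odds = 9.
Require 1.6ⁿ ≥ 9 ÷ (1/199) = 1791.
1.6¹⁵ ≈1152.92 falls short of 1791 but 1.6¹⁶ ≈1844.67 reaches it, so n = 16.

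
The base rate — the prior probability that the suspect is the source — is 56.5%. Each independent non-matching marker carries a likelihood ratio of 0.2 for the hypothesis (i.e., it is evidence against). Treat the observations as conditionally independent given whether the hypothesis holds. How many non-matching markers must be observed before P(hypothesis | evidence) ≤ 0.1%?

5

Prior odds = 0.565/0.435 = 113/87.
Likelihood ratio per non-matching marker = 0.2.
Target odds: 0.001 ÷ 0.999 = 1/999.
Need (113/87) × 0.2ⁿ ≤ 1/999, i.e. 0.2ⁿ ≤ 29/37629.
0.2⁴ = 0.0016 is still above 29/37629 but 0.2⁵ = 0.00032 is at or below it, so n = 5.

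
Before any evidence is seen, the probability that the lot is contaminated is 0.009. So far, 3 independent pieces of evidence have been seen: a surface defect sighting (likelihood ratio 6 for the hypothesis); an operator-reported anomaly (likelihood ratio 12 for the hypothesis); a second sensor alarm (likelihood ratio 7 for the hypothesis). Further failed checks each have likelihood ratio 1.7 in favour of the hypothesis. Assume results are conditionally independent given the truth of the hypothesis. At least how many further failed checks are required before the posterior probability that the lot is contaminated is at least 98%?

Prior odds = 0.009/0.991 = 9/991.
Combined Bayes factor of the evidence already in hand = 6 × 12 × 7 = 504.
Odds after that evidence = (9/991) × 504 = 4536/991.
Target odds = 0.98/0.02 = 49.
Need 1.7ⁿ ≥ 49 ÷ (4536/991) = 6937/648.
1.7⁴ = 8.3521 falls short of 6937/648 but 1.7⁵ = 1419857/100000 reaches it, so n = 5.

5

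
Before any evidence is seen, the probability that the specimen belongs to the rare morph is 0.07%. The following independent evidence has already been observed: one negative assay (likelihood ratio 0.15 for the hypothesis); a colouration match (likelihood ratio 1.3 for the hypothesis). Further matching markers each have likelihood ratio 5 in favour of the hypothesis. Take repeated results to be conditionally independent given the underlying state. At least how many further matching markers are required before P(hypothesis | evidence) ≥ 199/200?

9

Prior odds = 0.0007/0.9993 = 7/9993.
Combined Bayes factor of the evidence already in hand = 0.15 × 1.3 = 0.195.
Odds after that evidence = (7/9993) × 0.195 = 91/666200.
Target odds = 0.995/0.005 = 199.
Need 5ⁿ ≥ 199 ÷ (91/666200) = 132573800/91.
5⁸ = 390625 falls short of 132573800/91 but 5⁹ = 1953125 reaches it, so n = 9.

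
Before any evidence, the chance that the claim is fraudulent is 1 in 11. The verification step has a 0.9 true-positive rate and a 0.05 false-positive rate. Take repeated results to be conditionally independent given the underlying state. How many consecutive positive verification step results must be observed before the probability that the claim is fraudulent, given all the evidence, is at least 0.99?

Prior odds: (1/11) ÷ (10/11) = 0.1.
Likelihood ratio of a positive result = 0.9/0.05 = 18.
Target odds: 0.99 ÷ 0.01 = 99.
Require 18ⁿ ≥ 99 ÷ 0.1 = 990.
18² = 324 falls short of 990 but 18³ = 5832 reaches it, so n = 3.

3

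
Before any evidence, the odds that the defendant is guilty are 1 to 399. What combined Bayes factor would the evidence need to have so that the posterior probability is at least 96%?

Prior odds = 1/399.
Target odds = 0.96/0.04 = 24.
Required Bayes factor = 24 ÷ (1/399) = 9576.

9576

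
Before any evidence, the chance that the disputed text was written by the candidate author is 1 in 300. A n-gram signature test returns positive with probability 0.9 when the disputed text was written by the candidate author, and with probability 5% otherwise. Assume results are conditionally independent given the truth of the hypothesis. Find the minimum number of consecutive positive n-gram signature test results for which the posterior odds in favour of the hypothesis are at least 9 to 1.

3

Prior odds = (1/300)/(299/300) = 1/299.
Likelihood ratio of a positive result = 0.9/0.05 = 18.
Target odds = 9.
Require 18ⁿ ≥ 9 ÷ (1/299) = 2691.
18² = 324 falls short of 2691 but 18³ = 5832 reaches it, so n = 3.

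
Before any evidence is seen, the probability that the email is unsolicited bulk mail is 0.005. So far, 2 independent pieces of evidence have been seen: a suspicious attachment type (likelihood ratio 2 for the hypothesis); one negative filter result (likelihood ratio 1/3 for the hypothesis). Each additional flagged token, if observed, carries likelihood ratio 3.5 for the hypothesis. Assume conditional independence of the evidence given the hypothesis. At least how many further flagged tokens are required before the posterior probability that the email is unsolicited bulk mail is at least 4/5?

6

Prior odds = 0.005/0.995 = 1/199.
Combined Bayes factor of the evidence already in hand = 2 × (1/3) = 2/3.
Odds after that evidence = (1/199) × 2/3 = 2/597.
Target odds = 0.8/0.2 = 4.
Need 3.5ⁿ ≥ 4 ÷ (2/597) = 1194.
3.5⁵ = 525.21875 falls short of 1194 but 3.5⁶ = 1838.265625 reaches it, so n = 6.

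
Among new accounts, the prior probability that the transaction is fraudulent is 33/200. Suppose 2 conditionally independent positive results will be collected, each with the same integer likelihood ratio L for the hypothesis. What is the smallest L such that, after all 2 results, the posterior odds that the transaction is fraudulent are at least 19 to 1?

10

Prior odds = 0.165/0.835 = 33/167.
Target odds = 19.
Need L² ≥ 19 ÷ (33/167) = 3173/33.
9² = 81 < 3173/33 ≤ 100 = 10², so L = 10.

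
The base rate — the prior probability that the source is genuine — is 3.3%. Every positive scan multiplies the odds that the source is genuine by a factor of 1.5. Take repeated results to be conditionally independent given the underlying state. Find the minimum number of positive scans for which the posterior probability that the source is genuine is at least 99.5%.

22

Prior odds: 0.033 ÷ 0.967 = 33/967.
Likelihood ratio per positive scan = 1.5.
Target odds: 0.995 ÷ 0.005 = 199.
Need (33/967) × 1.5ⁿ ≥ 199, i.e. 1.5ⁿ ≥ 192433/33.
1.5²¹ ≈4987.89 falls short of 192433/33 but 1.5²² ≈7481.83 reaches it, so n = 22.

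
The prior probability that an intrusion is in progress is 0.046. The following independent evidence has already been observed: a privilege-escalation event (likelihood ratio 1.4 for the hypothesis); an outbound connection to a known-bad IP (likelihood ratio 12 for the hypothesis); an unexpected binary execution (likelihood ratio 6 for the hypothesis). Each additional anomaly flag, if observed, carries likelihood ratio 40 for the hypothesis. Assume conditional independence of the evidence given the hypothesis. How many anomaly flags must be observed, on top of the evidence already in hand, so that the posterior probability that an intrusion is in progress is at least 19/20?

Prior odds = 0.046/0.954 = 23/477.
Combined Bayes factor of the evidence already in hand = 1.4 × 12 × 6 = 100.8.
Odds after that evidence = (23/477) × 100.8 = 1288/265.
Target odds = 0.95/0.05 = 19.
Need 40ⁿ ≥ 19 ÷ (1288/265) = 5035/1288.
40¹ = 40, which meets the required 5035/1288; so n = 1.

1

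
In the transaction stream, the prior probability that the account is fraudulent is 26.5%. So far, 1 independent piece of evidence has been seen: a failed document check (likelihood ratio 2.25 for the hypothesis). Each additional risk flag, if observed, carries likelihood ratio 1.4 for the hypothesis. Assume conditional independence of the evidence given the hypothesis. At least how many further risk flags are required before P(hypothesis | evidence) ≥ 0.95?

10

Prior odds = 0.265/0.735 = 53/147.
Bayes factor of the evidence already in hand = 2.25.
Odds after that evidence = (53/147) × 2.25 = 159/196.
Target odds = 0.95/0.05 = 19.
Need 1.4ⁿ ≥ 19 ÷ (159/196) = 3724/159.
1.4⁹ = 40353607/1953125 falls short of 3724/159 but 1.4¹⁰ = 282475249/9765625 reaches it, so n = 10.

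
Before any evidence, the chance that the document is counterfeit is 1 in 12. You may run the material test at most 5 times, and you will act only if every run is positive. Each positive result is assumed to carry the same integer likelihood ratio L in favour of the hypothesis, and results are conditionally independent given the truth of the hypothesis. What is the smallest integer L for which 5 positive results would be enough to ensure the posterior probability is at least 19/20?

Prior odds = (1/12)/(11/12) = 1/11.
Target odds = 0.95/0.05 = 19.
Need L⁵ ≥ 19 ÷ (1/11) = 209.
2⁵ = 32 < 209 ≤ 243 = 3⁵, so L = 3.

3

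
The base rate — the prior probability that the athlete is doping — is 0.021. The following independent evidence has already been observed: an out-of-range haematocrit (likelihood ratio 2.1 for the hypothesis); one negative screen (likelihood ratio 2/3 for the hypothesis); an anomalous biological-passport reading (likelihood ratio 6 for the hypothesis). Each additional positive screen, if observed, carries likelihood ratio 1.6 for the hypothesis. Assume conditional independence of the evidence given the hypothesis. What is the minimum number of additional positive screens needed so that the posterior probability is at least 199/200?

Prior odds = 0.021/0.979 = 21/979.
Combined Bayes factor of the evidence already in hand = 2.1 × (2/3) × 6 = 8.4.
Odds after that evidence = (21/979) × 8.4 = 882/4895.
Target odds = 0.995/0.005 = 199.
Need 1.6ⁿ ≥ 199 ÷ (882/4895) = 974105/882.
1.6¹⁴ ≈720.576 falls short of 974105/882 but 1.6¹⁵ ≈1152.92 reaches it, so n = 15.

15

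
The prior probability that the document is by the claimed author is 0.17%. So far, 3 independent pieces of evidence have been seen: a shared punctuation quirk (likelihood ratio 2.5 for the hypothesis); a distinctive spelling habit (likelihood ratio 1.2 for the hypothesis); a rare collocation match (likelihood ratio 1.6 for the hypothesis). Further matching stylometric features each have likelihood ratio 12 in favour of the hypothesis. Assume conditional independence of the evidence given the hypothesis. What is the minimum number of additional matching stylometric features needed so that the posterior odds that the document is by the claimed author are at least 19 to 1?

Prior odds = 0.0017/0.9983 = 17/9983.
Combined Bayes factor of the evidence already in hand = 2.5 × 1.2 × 1.6 = 4.8.
Odds after that evidence = (17/9983) × 4.8 = 408/49915.
Target odds = 19.
Need 12ⁿ ≥ 19 ÷ (408/49915) = 948385/408.
12³ = 1728 falls short of 948385/408 but 12⁴ = 20736 reaches it, so n = 4.

4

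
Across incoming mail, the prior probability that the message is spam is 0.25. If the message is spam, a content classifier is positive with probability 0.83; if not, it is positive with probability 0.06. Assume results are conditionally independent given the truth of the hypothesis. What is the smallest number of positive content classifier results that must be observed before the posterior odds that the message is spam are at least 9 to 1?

2

Prior odds = 0.25/0.75 = 1/3.
Likelihood ratio of a positive = 0.83/0.06 = 83/6.
Target odds = 9.
Need (1/3) × (83/6)ⁿ ≥ 9, i.e. (83/6)ⁿ ≥ 27.
(83/6)¹ = 83/6 falls short of 27 but (83/6)² = 6889/36 reaches it, so n = 2.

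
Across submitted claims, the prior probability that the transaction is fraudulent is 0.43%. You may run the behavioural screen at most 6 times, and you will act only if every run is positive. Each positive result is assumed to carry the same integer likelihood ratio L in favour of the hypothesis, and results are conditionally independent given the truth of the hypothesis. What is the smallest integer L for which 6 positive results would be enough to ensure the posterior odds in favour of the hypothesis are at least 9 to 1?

4

Prior odds = 0.0043/0.9957 = 43/9957.
Target odds = 9.
Need L⁶ ≥ 9 ÷ (43/9957) = 89613/43.
3⁶ = 729 < 89613/43 ≤ 4096 = 4⁶, so L = 4.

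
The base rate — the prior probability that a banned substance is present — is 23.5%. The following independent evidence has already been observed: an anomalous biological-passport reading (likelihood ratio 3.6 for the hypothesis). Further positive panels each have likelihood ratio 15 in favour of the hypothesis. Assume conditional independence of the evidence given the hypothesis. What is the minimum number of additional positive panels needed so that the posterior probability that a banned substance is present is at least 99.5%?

Prior odds = 0.235/0.765 = 47/153.
Bayes factor of the evidence already in hand = 3.6.
Odds after that evidence = (47/153) × 3.6 = 94/85.
Target odds = 0.995/0.005 = 199.
Need 15ⁿ ≥ 199 ÷ (94/85) = 16915/94.
15¹ = 15 falls short of 16915/94 but 15² = 225 reaches it, so n = 2.

2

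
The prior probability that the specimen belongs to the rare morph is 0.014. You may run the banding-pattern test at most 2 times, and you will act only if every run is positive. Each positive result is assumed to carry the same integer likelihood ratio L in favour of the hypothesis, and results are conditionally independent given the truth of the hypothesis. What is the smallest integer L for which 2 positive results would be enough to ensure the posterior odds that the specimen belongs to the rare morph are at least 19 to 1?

37

Prior odds = 0.014/0.986 = 7/493.
Target odds = 19.
Need L² ≥ 19 ÷ (7/493) = 9367/7.
36² = 1296 < 9367/7 ≤ 1369 = 37², so L = 37.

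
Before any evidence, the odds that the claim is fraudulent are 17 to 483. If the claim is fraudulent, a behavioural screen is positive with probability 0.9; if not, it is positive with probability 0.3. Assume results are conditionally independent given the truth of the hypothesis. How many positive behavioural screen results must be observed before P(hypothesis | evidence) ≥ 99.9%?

Prior odds = 17/483.
Likelihood ratio of a positive = 0.9/0.3 = 3.
Target odds: 0.999 ÷ 0.001 = 999.
Require 3ⁿ ≥ 999 ÷ (17/483) = 482517/17.
3⁹ = 19683 falls short of 482517/17 but 3¹⁰ = 59049 reaches it, so n = 10.

10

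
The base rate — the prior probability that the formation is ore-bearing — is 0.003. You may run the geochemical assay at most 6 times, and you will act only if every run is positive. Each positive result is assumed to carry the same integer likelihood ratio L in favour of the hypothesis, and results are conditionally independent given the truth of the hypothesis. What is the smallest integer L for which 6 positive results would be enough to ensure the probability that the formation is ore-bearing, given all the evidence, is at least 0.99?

6

Prior odds = 0.003/0.997 = 3/997.
Target odds = 0.99/0.01 = 99.
Need L⁶ ≥ 99 ÷ (3/997) = 32901.
5⁶ = 15625 < 32901 ≤ 46656 = 6⁶, so L = 6.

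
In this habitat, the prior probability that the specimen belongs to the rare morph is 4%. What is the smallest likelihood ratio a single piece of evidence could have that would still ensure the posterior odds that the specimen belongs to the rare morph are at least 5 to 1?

120

Prior odds = 0.04/0.96 = 1/24.
Target odds = 5.
Required Bayes factor = 5 ÷ (1/24) = 120.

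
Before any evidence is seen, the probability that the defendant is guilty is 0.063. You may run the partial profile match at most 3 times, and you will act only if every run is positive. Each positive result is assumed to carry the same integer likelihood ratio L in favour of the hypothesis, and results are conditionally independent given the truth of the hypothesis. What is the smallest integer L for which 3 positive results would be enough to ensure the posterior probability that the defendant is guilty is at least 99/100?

Prior odds = 0.063/0.937 = 63/937.
Target odds = 0.99/0.01 = 99.
Need L³ ≥ 99 ÷ (63/937) = 10307/7.
11³ = 1331 < 10307/7 ≤ 1728 = 12³, so L = 12.

12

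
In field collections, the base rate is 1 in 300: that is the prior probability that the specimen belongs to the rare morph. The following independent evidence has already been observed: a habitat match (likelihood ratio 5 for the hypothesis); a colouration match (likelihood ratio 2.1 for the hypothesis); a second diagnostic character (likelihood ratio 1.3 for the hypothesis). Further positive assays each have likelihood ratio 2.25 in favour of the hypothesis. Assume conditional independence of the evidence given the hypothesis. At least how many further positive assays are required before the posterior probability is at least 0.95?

Prior odds = (1/300)/(299/300) = 1/299.
Combined Bayes factor of the evidence already in hand = 5 × 2.1 × 1.3 = 13.65.
Odds after that evidence = (1/299) × 13.65 = 21/460.
Target odds = 0.95/0.05 = 19.
Need 2.25ⁿ ≥ 19 ÷ (21/460) = 8740/21.
2.25⁷ = 4782969/16384 falls short of 8740/21 but 2.25⁸ = 43046721/65536 reaches it, so n = 8.

8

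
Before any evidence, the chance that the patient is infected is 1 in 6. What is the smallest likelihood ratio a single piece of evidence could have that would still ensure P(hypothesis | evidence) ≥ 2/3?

10

Prior odds = (1/6)/(5/6) = 0.2.
Target odds = (2/3)/(1/3) = 2.
Required Bayes factor = 2 ÷ 0.2 = 10.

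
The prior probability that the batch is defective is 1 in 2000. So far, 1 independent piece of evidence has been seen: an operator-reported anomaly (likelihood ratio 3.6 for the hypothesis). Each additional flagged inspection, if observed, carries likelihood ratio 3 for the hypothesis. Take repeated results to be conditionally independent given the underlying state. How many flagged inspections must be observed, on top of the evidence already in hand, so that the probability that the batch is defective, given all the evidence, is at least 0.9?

Prior odds = 0.0005/0.9995 = 1/1999.
Bayes factor of the evidence already in hand = 3.6.
Odds after that evidence = (1/1999) × 3.6 = 18/9995.
Target odds = 0.9/0.1 = 9.
Need 3ⁿ ≥ 9 ÷ (18/9995) = 4997.5.
3⁷ = 2187 falls short of 4997.5 but 3⁸ = 6561 reaches it, so n = 8.

8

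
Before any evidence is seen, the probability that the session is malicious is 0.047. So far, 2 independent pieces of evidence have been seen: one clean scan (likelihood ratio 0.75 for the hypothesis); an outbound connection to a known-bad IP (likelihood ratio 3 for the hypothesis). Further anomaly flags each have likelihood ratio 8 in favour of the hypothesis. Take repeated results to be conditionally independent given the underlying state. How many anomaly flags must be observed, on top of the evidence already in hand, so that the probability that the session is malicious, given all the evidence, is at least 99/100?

4

Prior odds = 0.047/0.953 = 47/953.
Combined Bayes factor of the evidence already in hand = 0.75 × 3 = 2.25.
Odds after that evidence = (47/953) × 2.25 = 423/3812.
Target odds = 0.99/0.01 = 99.
Need 8ⁿ ≥ 99 ÷ (423/3812) = 41932/47.
8³ = 512 falls short of 41932/47 but 8⁴ = 4096 reaches it, so n = 4.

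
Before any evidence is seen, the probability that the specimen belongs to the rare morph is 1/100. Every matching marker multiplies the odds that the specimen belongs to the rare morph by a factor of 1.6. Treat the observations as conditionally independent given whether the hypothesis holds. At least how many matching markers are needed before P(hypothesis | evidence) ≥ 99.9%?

Prior odds = 0.01/0.99 = 1/99.
Likelihood ratio per matching marker = 1.6.
Target odds: 0.999 ÷ 0.001 = 999.
Need (1/99) × 1.6ⁿ ≥ 999, i.e. 1.6ⁿ ≥ 98901.
1.6²⁴ ≈79228.2 falls short of 98901 but 1.6²⁵ ≈126765 reaches it, so n = 25.

25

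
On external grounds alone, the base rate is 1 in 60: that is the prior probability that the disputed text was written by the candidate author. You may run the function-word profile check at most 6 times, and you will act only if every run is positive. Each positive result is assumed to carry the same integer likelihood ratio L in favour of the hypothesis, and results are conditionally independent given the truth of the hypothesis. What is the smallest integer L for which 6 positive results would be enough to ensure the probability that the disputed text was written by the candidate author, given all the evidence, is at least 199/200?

Prior odds = (1/60)/(59/60) = 1/59.
Target odds = 0.995/0.005 = 199.
Need L⁶ ≥ 199 ÷ (1/59) = 11741.
4⁶ = 4096 < 11741 ≤ 15625 = 5⁶, so L = 5.

5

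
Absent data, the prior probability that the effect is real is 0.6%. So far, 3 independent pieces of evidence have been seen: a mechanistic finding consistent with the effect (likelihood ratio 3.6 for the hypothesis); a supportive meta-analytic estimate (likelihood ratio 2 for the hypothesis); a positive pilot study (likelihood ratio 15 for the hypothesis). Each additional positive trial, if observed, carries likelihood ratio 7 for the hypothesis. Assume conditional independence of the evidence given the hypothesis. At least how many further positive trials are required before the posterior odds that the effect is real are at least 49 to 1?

3

Prior odds = 0.006/0.994 = 3/497.
Combined Bayes factor of the evidence already in hand = 3.6 × 2 × 15 = 108.
Odds after that evidence = (3/497) × 108 = 324/497.
Target odds = 49.
Need 7ⁿ ≥ 49 ÷ (324/497) = 24353/324.
7² = 49 falls short of 24353/324 but 7³ = 343 reaches it, so n = 3.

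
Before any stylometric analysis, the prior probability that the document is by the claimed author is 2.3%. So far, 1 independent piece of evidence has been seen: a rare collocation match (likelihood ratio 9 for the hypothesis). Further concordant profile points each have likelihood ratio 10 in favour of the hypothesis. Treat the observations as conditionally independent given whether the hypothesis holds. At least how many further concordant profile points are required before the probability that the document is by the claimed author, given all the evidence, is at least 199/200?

Prior odds = 0.023/0.977 = 23/977.
Bayes factor of the evidence already in hand = 9.
Odds after that evidence = (23/977) × 9 = 207/977.
Target odds = 0.995/0.005 = 199.
Need 10ⁿ ≥ 199 ÷ (207/977) = 194423/207.
10² = 100 falls short of 194423/207 but 10³ = 1000 reaches it, so n = 3.

3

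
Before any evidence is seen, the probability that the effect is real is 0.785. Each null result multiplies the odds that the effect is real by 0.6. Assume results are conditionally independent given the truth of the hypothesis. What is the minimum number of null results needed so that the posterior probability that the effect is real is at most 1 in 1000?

17

Prior odds: 0.785 ÷ 0.215 = 157/43.
Likelihood ratio per null result = 0.6.
Target odds: 0.001 ÷ 0.999 = 1/999.
Require 0.6ⁿ ≤ 1/999 ÷ (157/43) = 43/156843.
0.6¹⁶ ≈0.000282111 is still above 43/156843 but 0.6¹⁷ ≈0.000169267 is at or below it, so n = 17.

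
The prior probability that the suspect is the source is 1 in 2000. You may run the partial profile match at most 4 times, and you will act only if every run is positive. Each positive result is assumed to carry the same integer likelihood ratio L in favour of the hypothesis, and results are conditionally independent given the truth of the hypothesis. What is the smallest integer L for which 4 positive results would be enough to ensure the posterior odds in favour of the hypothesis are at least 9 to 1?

12

Prior odds = 0.0005/0.9995 = 1/1999.
Target odds = 9.
Need L⁴ ≥ 9 ÷ (1/1999) = 17991.
11⁴ = 14641 < 17991 ≤ 20736 = 12⁴, so L = 12.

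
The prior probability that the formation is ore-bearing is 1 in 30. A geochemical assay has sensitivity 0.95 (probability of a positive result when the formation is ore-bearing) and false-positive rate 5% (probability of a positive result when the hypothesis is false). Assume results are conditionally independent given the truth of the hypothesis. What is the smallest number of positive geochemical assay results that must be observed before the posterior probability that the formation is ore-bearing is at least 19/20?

3

Prior odds: (1/30) ÷ (29/30) = 1/29.
Likelihood ratio of a positive result = 0.95/0.05 = 19.
Target odds: 0.95 ÷ 0.05 = 19.
Need (1/29) × 19ⁿ ≥ 19, i.e. 19ⁿ ≥ 551.
19² = 361 falls short of 551 but 19³ = 6859 reaches it, so n = 3.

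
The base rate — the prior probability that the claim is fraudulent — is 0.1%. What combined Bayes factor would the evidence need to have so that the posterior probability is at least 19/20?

Prior odds = 0.001/0.999 = 1/999.
Target odds = 0.95/0.05 = 19.
Required Bayes factor = 19 ÷ (1/999) = 18981.

18981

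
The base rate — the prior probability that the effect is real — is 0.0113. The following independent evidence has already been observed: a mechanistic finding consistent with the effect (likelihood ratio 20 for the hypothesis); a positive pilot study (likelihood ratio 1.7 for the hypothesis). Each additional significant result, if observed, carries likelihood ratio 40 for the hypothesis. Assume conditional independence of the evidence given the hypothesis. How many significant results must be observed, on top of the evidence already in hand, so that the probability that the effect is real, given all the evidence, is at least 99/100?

2

Prior odds = 0.0113/0.9887 = 113/9887.
Combined Bayes factor of the evidence already in hand = 20 × 1.7 = 34.
Odds after that evidence = (113/9887) × 34 = 3842/9887.
Target odds = 0.99/0.01 = 99.
Need 40ⁿ ≥ 99 ÷ (3842/9887) = 978813/3842.
40¹ = 40 falls short of 978813/3842 but 40² = 1600 reaches it, so n = 2.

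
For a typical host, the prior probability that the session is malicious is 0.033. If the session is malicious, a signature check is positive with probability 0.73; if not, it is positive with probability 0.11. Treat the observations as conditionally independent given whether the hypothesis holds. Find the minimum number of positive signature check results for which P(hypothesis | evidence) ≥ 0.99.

5

Prior odds: 0.033 ÷ 0.967 = 33/967.
Likelihood ratio of a positive = 0.73/0.11 = 73/11.
Target posterior odds = 0.99/0.01 = 99.
Need (33/967) × (73/11)ⁿ ≥ 99, i.e. (73/11)ⁿ ≥ 2901.
(73/11)⁴ = 28398241/14641 falls short of 2901 but (73/11)⁵ ≈12872.1 reaches it, so n = 5.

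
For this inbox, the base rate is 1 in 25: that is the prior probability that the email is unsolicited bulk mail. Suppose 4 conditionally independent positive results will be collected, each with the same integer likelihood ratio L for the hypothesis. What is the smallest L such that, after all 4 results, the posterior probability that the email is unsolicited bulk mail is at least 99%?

7

Prior odds = 0.04/0.96 = 1/24.
Target odds = 0.99/0.01 = 99.
Need L⁴ ≥ 99 ÷ (1/24) = 2376.
6⁴ = 1296 < 2376 ≤ 2401 = 7⁴, so L = 7.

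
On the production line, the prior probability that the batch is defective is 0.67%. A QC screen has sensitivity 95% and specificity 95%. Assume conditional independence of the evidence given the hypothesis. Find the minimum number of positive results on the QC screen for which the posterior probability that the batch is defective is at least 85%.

Prior odds = 0.0067/0.9933 = 67/9933.
False-positive rate = 1 − 0.95 = 0.05; likelihood ratio of a positive = 0.95/0.05 = 19.
Target odds: 0.85 ÷ 0.15 = 17/3.
Require 19ⁿ ≥ 17/3 ÷ (67/9933) = 56287/67.
19² = 361 falls short of 56287/67 but 19³ = 6859 reaches it, so n = 3.

3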